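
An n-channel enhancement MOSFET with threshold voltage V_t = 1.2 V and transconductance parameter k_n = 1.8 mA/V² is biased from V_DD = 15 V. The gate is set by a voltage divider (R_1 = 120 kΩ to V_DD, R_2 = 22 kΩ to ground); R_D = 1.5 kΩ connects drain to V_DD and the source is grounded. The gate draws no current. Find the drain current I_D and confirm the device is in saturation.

I_D ≈ 1.1 mA

V_G = V_DD·R_2/(R_1+R_2) = 15×22/142 = 2.32 V. With the source grounded, V_GS = V_G = 2.32 V.
Assume saturation: I_D = (k_n/2)(V_GS − V_t)² = (1.8/2)×(2.32 − 1.2)² = 0.9×1.12² = 1.14 mA.
V_DS = V_DD − I_D·R_D = 15 − 1.14×1.5 = 13.3 V.
Saturation requires V_DS ≥ V_GS − V_t = 1.12 V; 13.3 ≥ 1.12 ✓.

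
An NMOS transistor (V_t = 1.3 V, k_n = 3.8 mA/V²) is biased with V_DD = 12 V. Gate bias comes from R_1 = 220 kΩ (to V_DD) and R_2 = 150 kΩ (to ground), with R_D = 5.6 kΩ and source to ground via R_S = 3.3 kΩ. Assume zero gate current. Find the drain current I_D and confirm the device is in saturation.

V_G = V_DD·R_2/(R_1+R_2) = 12×150/370 = 4.86 V.
Assume saturation: I_D = (k_n/2)(V_GS − V_t)² with V_GS = V_G − I_D·R_S = 4.86 − 3.3·I_D.
Substituting gives 20.7·I_D² − 45.7·I_D + 24.1 = 0, with roots I_D = 0.875 or 1.33 mA.
The root I_D = 1.33 mA gives V_GS = 0.462 V ≤ V_t, so take I_D = 0.875 mA.
Then V_GS = 1.98 V and V_DS = V_DD − I_D(R_D+R_S) = 12 − 0.875×8.9 = 4.22 V.
Saturation requires V_DS ≥ V_GS − V_t = 0.678 V; 4.22 ≥ 0.678 ✓.

I_D ≈ 0.87 mA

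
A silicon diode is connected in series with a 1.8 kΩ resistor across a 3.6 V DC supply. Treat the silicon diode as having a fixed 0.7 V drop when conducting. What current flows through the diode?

KVL around the loop: 3.6 = V_D + I·R = 0.7 + I × 1.8 kΩ.
So I = (3.6 − 0.7) / 1.8 kΩ = 2.9 / 1.8 = 1.61 mA.

I ≈ 1.6 mA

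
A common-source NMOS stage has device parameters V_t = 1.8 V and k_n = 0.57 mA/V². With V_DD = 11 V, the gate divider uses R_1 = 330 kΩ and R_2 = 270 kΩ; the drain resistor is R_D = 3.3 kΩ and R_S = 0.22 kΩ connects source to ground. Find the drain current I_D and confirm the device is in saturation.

V_G = V_DD·R_2/(R_1+R_2) = 11×270/600 = 4.95 V.
Assume saturation: I_D = (k_n/2)(V_GS − V_t)² with V_GS = V_G − I_D·R_S = 4.95 − 0.22·I_D.
Substituting gives 0.0138·I_D² − 1.4·I_D + 2.83 = 0, with roots I_D = 2.07 or 99.1 mA.
The root I_D = 99.1 mA gives V_GS = -16.8 V ≤ V_t, so take I_D = 2.07 mA.
Then V_GS = 4.49 V and V_DS = V_DD − I_D(R_D+R_S) = 11 − 2.07×3.52 = 3.72 V.
Saturation requires V_DS ≥ V_GS − V_t = 2.69 V; 3.72 ≥ 2.69 ✓.

I_D ≈ 2.1 mA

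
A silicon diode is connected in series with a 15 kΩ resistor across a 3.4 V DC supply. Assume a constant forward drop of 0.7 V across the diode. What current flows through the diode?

I ≈ 0.18 mA

KVL around the loop: 3.4 = V_D + I·R = 0.7 + I × 15 kΩ.
So I = (3.4 − 0.7) / 15 kΩ = 2.7 / 15 = 0.18 mA.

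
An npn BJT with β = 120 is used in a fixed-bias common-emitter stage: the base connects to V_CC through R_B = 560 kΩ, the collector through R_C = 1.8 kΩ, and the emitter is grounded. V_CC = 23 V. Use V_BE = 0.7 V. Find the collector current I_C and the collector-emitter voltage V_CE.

Base loop: V_CC = I_B·R_B + V_BE, so I_B = (23 − 0.7)/560 kΩ = 0.0398 mA.
In the active region I_C = β·I_B = 120 × 0.0398 = 4.78 mA.
Collector loop: V_CE = V_CC − I_C·R_C = 23 − 4.78×1.8 = 14.4 V.
Since V_CE = 14.4 V > V_CE(sat) ≈ 0.2 V, the transistor is in the active region as assumed.

I_C ≈ 4.8 mA, V_CE ≈ 14 V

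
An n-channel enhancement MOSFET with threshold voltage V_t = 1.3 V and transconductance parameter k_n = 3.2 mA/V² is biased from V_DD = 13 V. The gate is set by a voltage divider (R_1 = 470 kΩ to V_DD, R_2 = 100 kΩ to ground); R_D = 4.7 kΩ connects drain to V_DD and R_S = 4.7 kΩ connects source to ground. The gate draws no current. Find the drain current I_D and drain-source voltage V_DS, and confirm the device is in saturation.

I_D ≈ 0.14 mA, V_DS ≈ 12 V

V_G = V_DD·R_2/(R_1+R_2) = 13×100/570 = 2.28 V.
Assume saturation: I_D = (k_n/2)(V_GS − V_t)² with V_GS = V_G − I_D·R_S = 2.28 − 4.7·I_D.
Substituting gives 35.3·I_D² − 15.7·I_D + 1.54 = 0, with roots I_D = 0.145 or 0.301 mA.
The root I_D = 0.301 mA gives V_GS = 0.866 V ≤ V_t, so take I_D = 0.145 mA.
Then V_GS = 1.6 V and V_DS = V_DD − I_D(R_D+R_S) = 13 − 0.145×9.4 = 11.6 V.
Saturation requires V_DS ≥ V_GS − V_t = 0.301 V; 11.6 ≥ 0.301 ✓.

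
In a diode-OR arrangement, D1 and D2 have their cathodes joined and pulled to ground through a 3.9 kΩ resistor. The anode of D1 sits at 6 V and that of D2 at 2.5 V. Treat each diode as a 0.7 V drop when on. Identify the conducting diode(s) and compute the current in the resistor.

Only D1 conducts; I_R ≈ 1.4 mA

Assume both conduct. Then node N would need to be at both 6−0.7 = 5.3 V and 2.5−0.7 = 1.8 V, which is impossible.
Assume only D1 conducts: V_N = 6 − 0.7 = 5.3 V, so I_R = 5.3/3.9 = 1.36 mA.
Check D2: its anode-to-cathode voltage is 2.5 − 5.3 = -2.8 V < 0.7 V, so it is off. The assumption is consistent.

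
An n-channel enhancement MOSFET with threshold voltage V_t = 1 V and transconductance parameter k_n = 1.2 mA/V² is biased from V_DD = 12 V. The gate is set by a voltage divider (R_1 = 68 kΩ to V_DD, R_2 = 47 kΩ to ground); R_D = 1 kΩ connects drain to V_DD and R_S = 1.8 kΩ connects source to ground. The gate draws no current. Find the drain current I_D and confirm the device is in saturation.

V_G = V_DD·R_2/(R_1+R_2) = 12×47/115 = 4.9 V.
Assume saturation: I_D = (k_n/2)(V_GS − V_t)² with V_GS = V_G − I_D·R_S = 4.9 − 1.8·I_D.
Substituting gives 1.94·I_D² − 9.43·I_D + 9.15 = 0, with roots I_D = 1.34 or 3.51 mA.
The root I_D = 3.51 mA gives V_GS = -1.42 V ≤ V_t, so take I_D = 1.34 mA.
Then V_GS = 2.49 V and V_DS = V_DD − I_D(R_D+R_S) = 12 − 1.34×2.8 = 8.25 V.
Saturation requires V_DS ≥ V_GS − V_t = 1.49 V; 8.25 ≥ 1.49 ✓.

I_D ≈ 1.3 mA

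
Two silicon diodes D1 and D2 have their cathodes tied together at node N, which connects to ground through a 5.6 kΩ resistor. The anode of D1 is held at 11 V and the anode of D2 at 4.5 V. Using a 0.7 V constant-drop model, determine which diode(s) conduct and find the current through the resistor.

Assume both conduct. Then node N would need to be at both 11−0.7 = 10.3 V and 4.5−0.7 = 3.8 V, which is impossible.
Assume only D1 conducts: V_N = 11 − 0.7 = 10.3 V, so I_R = 10.3/5.6 = 1.84 mA.
Check D2: its anode-to-cathode voltage is 4.5 − 10.3 = -5.8 V < 0.7 V, so it is off. The assumption is consistent.

Only D1 conducts; I_R ≈ 1.8 mA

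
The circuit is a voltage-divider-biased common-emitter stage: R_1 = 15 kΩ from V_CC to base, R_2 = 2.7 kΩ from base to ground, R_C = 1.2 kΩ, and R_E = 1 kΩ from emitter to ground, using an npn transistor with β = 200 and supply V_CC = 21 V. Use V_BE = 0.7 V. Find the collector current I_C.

I_C ≈ 2.5 mA

Thevenize the base divider: V_Th = V_CC·R_2/(R_1+R_2) = 21×2.7/17.7 = 3.2 V, R_Th = R_1‖R_2 = 2.29 kΩ.
Base-emitter loop: V_Th = I_B·R_Th + V_BE + (β+1)I_B·R_E, so I_B = (3.2 − 0.7) / (2.29 + 201×1) = 0.0123 mA.
I_C = β·I_B = 200×0.0123 = 2.46 mA, and I_E = (β+1)I_B = 2.48 mA.
V_CE = V_CC − I_C·R_C − I_E·R_E = 21 − 2.46×1.2 − 2.48×1 = 15.6 V.
V_CE = 15.6 V > 0.2 V confirms active-region operation.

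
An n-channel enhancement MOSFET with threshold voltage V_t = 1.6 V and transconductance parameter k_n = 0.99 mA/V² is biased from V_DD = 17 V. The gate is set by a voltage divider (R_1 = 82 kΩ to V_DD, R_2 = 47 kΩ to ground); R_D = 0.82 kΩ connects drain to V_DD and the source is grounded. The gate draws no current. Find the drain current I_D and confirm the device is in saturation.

I_D ≈ 10 mA

V_G = V_DD·R_2/(R_1+R_2) = 17×47/129 = 6.19 V. With the source grounded, V_GS = V_G = 6.19 V.
Assume saturation: I_D = (k_n/2)(V_GS − V_t)² = (0.99/2)×(6.19 − 1.6)² = 0.495×4.59² = 10.4 mA.
V_DS = V_DD − I_D·R_D = 17 − 10.4×0.82 = 8.43 V.
Saturation requires V_DS ≥ V_GS − V_t = 4.59 V; 8.43 ≥ 4.59 ✓.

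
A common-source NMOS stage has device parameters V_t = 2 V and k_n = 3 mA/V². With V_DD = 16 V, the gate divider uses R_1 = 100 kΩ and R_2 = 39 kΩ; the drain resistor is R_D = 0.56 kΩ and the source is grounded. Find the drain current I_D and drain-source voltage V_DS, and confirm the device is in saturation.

V_G = V_DD·R_2/(R_1+R_2) = 16×39/139 = 4.49 V. With the source grounded, V_GS = V_G = 4.49 V.
Assume saturation: I_D = (k_n/2)(V_GS − V_t)² = (3/2)×(4.49 − 2)² = 1.5×2.49² = 9.29 mA.
V_DS = V_DD − I_D·R_D = 16 − 9.29×0.56 = 10.8 V.
Saturation requires V_DS ≥ V_GS − V_t = 2.49 V; 10.8 ≥ 2.49 ✓.

I_D ≈ 9.3 mA, V_DS ≈ 11 V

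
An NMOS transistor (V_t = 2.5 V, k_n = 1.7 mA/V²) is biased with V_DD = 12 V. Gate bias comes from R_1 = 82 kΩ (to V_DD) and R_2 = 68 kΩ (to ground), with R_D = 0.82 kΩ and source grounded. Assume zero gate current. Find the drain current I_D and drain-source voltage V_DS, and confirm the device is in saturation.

I_D ≈ 7.3 mA, V_DS ≈ 6 V

V_G = V_DD·R_2/(R_1+R_2) = 12×68/150 = 5.44 V. With the source grounded, V_GS = V_G = 5.44 V.
Assume saturation: I_D = (k_n/2)(V_GS − V_t)² = (1.7/2)×(5.44 − 2.5)² = 0.85×2.94² = 7.35 mA.
V_DS = V_DD − I_D·R_D = 12 − 7.35×0.82 = 5.98 V.
Saturation requires V_DS ≥ V_GS − V_t = 2.94 V; 5.98 ≥ 2.94 ✓.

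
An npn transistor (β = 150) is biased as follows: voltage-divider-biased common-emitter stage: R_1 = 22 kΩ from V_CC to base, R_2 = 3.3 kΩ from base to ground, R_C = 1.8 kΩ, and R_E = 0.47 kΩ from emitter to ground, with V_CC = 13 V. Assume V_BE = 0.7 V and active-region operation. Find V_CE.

V_CE ≈ 8.4 V

Thevenize the base divider: V_Th = V_CC·R_2/(R_1+R_2) = 13×3.3/25.3 = 1.7 V, R_Th = R_1‖R_2 = 2.87 kΩ.
Base-emitter loop: V_Th = I_B·R_Th + V_BE + (β+1)I_B·R_E, so I_B = (1.7 − 0.7) / (2.87 + 151×0.47) = 0.0135 mA.
I_C = β·I_B = 150×0.0135 = 2.02 mA, and I_E = (β+1)I_B = 2.04 mA.
V_CE = V_CC − I_C·R_C − I_E·R_E = 13 − 2.02×1.8 − 2.04×0.47 = 8.4 V.
V_CE = 8.4 V > 0.2 V confirms active-region operation.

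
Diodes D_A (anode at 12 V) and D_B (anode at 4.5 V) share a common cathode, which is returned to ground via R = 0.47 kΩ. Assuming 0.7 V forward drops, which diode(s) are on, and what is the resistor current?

Only D_A conducts; I_R ≈ 24 mA

Assume both conduct. Then node N would need to be at both 12−0.7 = 11.3 V and 4.5−0.7 = 3.8 V, which is impossible.
Assume only D_A conducts: V_N = 12 − 0.7 = 11.3 V, so I_R = 11.3/0.47 = 24 mA.
Check D_B: its anode-to-cathode voltage is 4.5 − 11.3 = -6.8 V < 0.7 V, so it is off. The assumption is consistent.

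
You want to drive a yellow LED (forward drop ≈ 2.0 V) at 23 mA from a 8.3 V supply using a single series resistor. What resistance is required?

The resistor drops V_S − V_D = 8.3 − 2.0 = 6.3 V at 23 mA.
R = 6.3 V / 23 mA = 0.274 kΩ.

R ≈ 0.27 kΩ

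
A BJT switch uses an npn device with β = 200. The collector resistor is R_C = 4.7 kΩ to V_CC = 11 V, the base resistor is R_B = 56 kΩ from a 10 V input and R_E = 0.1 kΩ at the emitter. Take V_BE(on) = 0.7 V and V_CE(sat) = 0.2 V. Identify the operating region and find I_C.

saturation; I_C ≈ 2.2 mA

Assume active: I_B = (10 − 0.7)/(56 + 201×0.1) = 0.122 mA, I_C = β·I_B = 24.4 mA.
Then V_CE = 11 − 24.4×4.7 − 24.6×0.1 = -106 V < 0.2 V — the active assumption fails.
Re-solve with V_CE = 0.2 V. KCL at the emitter: V_E/R_E = (V_BB−0.7−V_E)/R_B + (V_CC−0.2−V_E)/R_C, giving V_E = 0.241 V.
I_C = (V_CC − 0.2 − V_E)/R_C = (10.8 − 0.241)/4.7 = 2.25 mA.
Check: I_B = (9.3 − 0.241)/56 = 0.162 mA, and β·I_B = 32.4 mA > I_C, confirming saturation.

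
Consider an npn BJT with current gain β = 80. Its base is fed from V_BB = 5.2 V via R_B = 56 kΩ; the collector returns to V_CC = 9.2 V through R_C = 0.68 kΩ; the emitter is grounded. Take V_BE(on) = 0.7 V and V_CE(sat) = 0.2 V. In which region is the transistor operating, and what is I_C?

active; I_C ≈ 6.4 mA

Assume active. Base-emitter loop: I_B = (V_BB − V_BE)/R_B = (5.2 − 0.7)/56 = 0.0804 mA.
I_C = β·I_B = 80×0.0804 = 6.43 mA.
V_CE = V_CC − I_C·R_C = 9.2 − 6.43×0.68 = 4.83 V > V_CE(sat), so the active-region assumption holds.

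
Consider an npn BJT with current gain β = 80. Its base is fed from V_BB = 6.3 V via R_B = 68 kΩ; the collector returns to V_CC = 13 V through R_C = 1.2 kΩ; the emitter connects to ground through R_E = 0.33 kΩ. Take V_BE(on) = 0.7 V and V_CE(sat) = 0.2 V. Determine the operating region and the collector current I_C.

Assume active. Base-emitter loop: I_B = (V_BB − V_BE)/(R_B + (β+1)R_E) = (6.3 − 0.7)/(68 + 81×0.33) = 0.0591 mA.
I_C = β·I_B = 80×0.0591 = 4.73 mA.
V_CE = V_CC − I_C·R_C − I_E·R_E = 13 − 4.73×1.2 − 4.79×0.33 = 5.74 V > V_CE(sat), so the active-region assumption holds.

active; I_C ≈ 4.7 mA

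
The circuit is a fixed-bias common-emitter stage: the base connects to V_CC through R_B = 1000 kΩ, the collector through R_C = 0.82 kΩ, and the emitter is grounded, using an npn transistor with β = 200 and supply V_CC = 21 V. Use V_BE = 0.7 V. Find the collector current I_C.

I_C ≈ 4.1 mA

Base loop: V_CC = I_B·R_B + V_BE, so I_B = (21 − 0.7)/1000 kΩ = 0.0203 mA.
In the active region I_C = β·I_B = 200 × 0.0203 = 4.06 mA.
Collector loop: V_CE = V_CC − I_C·R_C = 21 − 4.06×0.82 = 17.7 V.
Since V_CE = 17.7 V > V_CE(sat) ≈ 0.2 V, the transistor is in the active region as assumed.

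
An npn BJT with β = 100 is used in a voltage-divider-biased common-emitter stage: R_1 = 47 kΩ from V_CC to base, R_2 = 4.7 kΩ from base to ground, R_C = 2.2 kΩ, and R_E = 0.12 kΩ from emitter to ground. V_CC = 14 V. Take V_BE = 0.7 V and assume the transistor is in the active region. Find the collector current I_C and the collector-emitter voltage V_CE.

I_C ≈ 3.5 mA, V_CE ≈ 5.9 V

Thevenize the base divider: V_Th = V_CC·R_2/(R_1+R_2) = 14×4.7/51.7 = 1.27 V, R_Th = R_1‖R_2 = 4.27 kΩ.
Base-emitter loop: V_Th = I_B·R_Th + V_BE + (β+1)I_B·R_E, so I_B = (1.27 − 0.7) / (4.27 + 101×0.12) = 0.0349 mA.
I_C = β·I_B = 100×0.0349 = 3.49 mA, and I_E = (β+1)I_B = 3.53 mA.
V_CE = V_CC − I_C·R_C − I_E·R_E = 14 − 3.49×2.2 − 3.53×0.12 = 5.89 V.
V_CE = 5.89 V > 0.2 V confirms active-region operation.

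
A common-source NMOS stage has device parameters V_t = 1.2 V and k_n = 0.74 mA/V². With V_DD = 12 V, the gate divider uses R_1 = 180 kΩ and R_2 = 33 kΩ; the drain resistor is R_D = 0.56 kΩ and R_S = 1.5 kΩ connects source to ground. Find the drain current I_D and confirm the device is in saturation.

V_G = V_DD·R_2/(R_1+R_2) = 12×33/213 = 1.86 V.
Assume saturation: I_D = (k_n/2)(V_GS − V_t)² with V_GS = V_G − I_D·R_S = 1.86 − 1.5·I_D.
Substituting gives 0.832·I_D² − 1.73·I_D + 0.161 = 0, with roots I_D = 0.0974 or 1.98 mA.
The root I_D = 1.98 mA gives V_GS = -1.11 V ≤ V_t, so take I_D = 0.0974 mA.
Then V_GS = 1.71 V and V_DS = V_DD − I_D(R_D+R_S) = 12 − 0.0974×2.06 = 11.8 V.
Saturation requires V_DS ≥ V_GS − V_t = 0.513 V; 11.8 ≥ 0.513 ✓.

I_D ≈ 0.097 mA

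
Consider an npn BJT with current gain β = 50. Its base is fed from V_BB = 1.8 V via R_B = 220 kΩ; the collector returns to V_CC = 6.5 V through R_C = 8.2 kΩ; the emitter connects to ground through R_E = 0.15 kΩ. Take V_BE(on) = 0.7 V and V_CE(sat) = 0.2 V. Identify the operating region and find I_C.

active; I_C ≈ 0.24 mA

Assume active. Base-emitter loop: I_B = (V_BB − V_BE)/(R_B + (β+1)R_E) = (1.8 − 0.7)/(220 + 51×0.15) = 0.00483 mA.
I_C = β·I_B = 50×0.00483 = 0.242 mA.
V_CE = V_CC − I_C·R_C − I_E·R_E = 6.5 − 0.242×8.2 − 0.246×0.15 = 4.48 V > V_CE(sat), so the active-region assumption holds.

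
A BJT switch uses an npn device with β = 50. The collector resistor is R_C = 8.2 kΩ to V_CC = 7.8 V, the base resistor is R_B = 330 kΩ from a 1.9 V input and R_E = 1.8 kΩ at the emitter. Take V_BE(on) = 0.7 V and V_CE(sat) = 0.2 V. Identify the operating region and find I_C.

Assume active. Base-emitter loop: I_B = (V_BB − V_BE)/(R_B + (β+1)R_E) = (1.9 − 0.7)/(330 + 51×1.8) = 0.00284 mA.
I_C = β·I_B = 50×0.00284 = 0.142 mA.
V_CE = V_CC − I_C·R_C − I_E·R_E = 7.8 − 0.142×8.2 − 0.145×1.8 = 6.37 V > V_CE(sat), so the active-region assumption holds.

active; I_C ≈ 0.14 mA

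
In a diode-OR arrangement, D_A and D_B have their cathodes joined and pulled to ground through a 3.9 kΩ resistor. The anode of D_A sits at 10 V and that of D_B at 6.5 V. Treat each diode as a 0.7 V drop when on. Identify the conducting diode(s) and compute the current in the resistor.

Assume both conduct. Then node N would need to be at both 10−0.7 = 9.3 V and 6.5−0.7 = 5.8 V, which is impossible.
Assume only D_A conducts: V_N = 10 − 0.7 = 9.3 V, so I_R = 9.3/3.9 = 2.38 mA.
Check D_B: its anode-to-cathode voltage is 6.5 − 9.3 = -2.8 V < 0.7 V, so it is off. The assumption is consistent.

Only D_A conducts; I_R ≈ 2.4 mA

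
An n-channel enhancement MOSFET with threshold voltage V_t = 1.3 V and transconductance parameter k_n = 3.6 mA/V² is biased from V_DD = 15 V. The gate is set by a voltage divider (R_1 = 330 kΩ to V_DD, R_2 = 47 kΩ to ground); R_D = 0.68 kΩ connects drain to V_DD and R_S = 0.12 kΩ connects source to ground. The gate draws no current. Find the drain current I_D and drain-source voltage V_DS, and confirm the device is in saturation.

V_G = V_DD·R_2/(R_1+R_2) = 15×47/377 = 1.87 V.
Assume saturation: I_D = (k_n/2)(V_GS − V_t)² with V_GS = V_G − I_D·R_S = 1.87 − 0.12·I_D.
Substituting gives 0.0259·I_D² − 1.25·I_D + 0.585 = 0, with roots I_D = 0.474 or 47.6 mA.
The root I_D = 47.6 mA gives V_GS = -3.84 V ≤ V_t, so take I_D = 0.474 mA.
Then V_GS = 1.81 V and V_DS = V_DD − I_D(R_D+R_S) = 15 − 0.474×0.8 = 14.6 V.
Saturation requires V_DS ≥ V_GS − V_t = 0.513 V; 14.6 ≥ 0.513 ✓.

I_D ≈ 0.47 mA, V_DS ≈ 15 V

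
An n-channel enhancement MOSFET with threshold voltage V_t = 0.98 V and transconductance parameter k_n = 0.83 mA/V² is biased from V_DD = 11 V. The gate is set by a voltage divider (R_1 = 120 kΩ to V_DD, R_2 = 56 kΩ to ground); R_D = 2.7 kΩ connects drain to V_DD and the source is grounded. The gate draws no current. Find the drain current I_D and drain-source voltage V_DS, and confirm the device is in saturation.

V_G = V_DD·R_2/(R_1+R_2) = 11×56/176 = 3.5 V. With the source grounded, V_GS = V_G = 3.5 V.
Assume saturation: I_D = (k_n/2)(V_GS − V_t)² = (0.83/2)×(3.5 − 0.98)² = 0.415×2.52² = 2.64 mA.
V_DS = V_DD − I_D·R_D = 11 − 2.64×2.7 = 3.88 V.
Saturation requires V_DS ≥ V_GS − V_t = 2.52 V; 3.88 ≥ 2.52 ✓.

I_D ≈ 2.6 mA, V_DS ≈ 3.9 V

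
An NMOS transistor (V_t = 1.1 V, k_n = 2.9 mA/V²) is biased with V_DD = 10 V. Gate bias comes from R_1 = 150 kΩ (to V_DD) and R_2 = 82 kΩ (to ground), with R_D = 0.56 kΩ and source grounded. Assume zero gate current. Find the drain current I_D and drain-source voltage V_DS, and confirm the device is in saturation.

V_G = V_DD·R_2/(R_1+R_2) = 10×82/232 = 3.53 V. With the source grounded, V_GS = V_G = 3.53 V.
Assume saturation: I_D = (k_n/2)(V_GS − V_t)² = (2.9/2)×(3.53 − 1.1)² = 1.45×2.43² = 8.59 mA.
V_DS = V_DD − I_D·R_D = 10 − 8.59×0.56 = 5.19 V.
Saturation requires V_DS ≥ V_GS − V_t = 2.43 V; 5.19 ≥ 2.43 ✓.

I_D ≈ 8.6 mA, V_DS ≈ 5.2 V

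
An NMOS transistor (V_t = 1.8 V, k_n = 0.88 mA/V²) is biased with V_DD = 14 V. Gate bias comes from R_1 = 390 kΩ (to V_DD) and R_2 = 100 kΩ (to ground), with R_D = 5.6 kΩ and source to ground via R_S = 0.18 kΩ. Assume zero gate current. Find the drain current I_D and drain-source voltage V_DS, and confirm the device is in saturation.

V_G = V_DD·R_2/(R_1+R_2) = 14×100/490 = 2.86 V.
Assume saturation: I_D = (k_n/2)(V_GS − V_t)² with V_GS = V_G − I_D·R_S = 2.86 − 0.18·I_D.
Substituting gives 0.0143·I_D² − 1.17·I_D + 0.492 = 0, with roots I_D = 0.423 or 81.5 mA.
The root I_D = 81.5 mA gives V_GS = -11.8 V ≤ V_t, so take I_D = 0.423 mA.
Then V_GS = 2.78 V and V_DS = V_DD − I_D(R_D+R_S) = 14 − 0.423×5.78 = 11.6 V.
Saturation requires V_DS ≥ V_GS − V_t = 0.981 V; 11.6 ≥ 0.981 ✓.

I_D ≈ 0.42 mA, V_DS ≈ 12 V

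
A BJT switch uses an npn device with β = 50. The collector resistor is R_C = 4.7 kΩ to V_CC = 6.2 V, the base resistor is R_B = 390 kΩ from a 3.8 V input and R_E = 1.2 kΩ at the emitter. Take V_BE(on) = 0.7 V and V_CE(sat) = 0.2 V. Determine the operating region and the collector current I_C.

Assume active. Base-emitter loop: I_B = (V_BB − V_BE)/(R_B + (β+1)R_E) = (3.8 − 0.7)/(390 + 51×1.2) = 0.00687 mA.
I_C = β·I_B = 50×0.00687 = 0.344 mA.
V_CE = V_CC − I_C·R_C − I_E·R_E = 6.2 − 0.344×4.7 − 0.35×1.2 = 4.16 V > V_CE(sat), so the active-region assumption holds.

active; I_C ≈ 0.34 mA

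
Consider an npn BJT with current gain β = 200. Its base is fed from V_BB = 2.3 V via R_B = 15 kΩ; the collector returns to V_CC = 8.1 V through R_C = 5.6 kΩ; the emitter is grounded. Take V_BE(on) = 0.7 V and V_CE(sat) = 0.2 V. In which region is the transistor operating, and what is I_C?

Assume active: I_B = (2.3 − 0.7)/15 = 0.107 mA, giving I_C = β·I_B = 21.3 mA.
But then V_CE = 8.1 − 21.3×5.6 = -111 V < V_CE(sat) = 0.2 V — impossible in the active region.
So the transistor is saturated. With V_CE = 0.2 V, I_C = (V_CC − 0.2)/R_C = 7.9/5.6 = 1.41 mA.
Check: β·I_B = 21.3 mA > I_C = 1.41 mA, confirming saturation.

saturation; I_C ≈ 1.4 mA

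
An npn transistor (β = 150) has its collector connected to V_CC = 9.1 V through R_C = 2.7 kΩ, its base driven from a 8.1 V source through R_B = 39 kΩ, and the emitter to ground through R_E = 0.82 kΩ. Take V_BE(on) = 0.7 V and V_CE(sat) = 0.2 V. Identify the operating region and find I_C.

Assume active: I_B = (8.1 − 0.7)/(39 + 151×0.82) = 0.0454 mA, I_C = β·I_B = 6.82 mA.
Then V_CE = 9.1 − 6.82×2.7 − 6.86×0.82 = -14.9 V < 0.2 V — the active assumption fails.
Re-solve with V_CE = 0.2 V. KCL at the emitter: V_E/R_E = (V_BB−0.7−V_E)/R_B + (V_CC−0.2−V_E)/R_C, giving V_E = 2.16 V.
I_C = (V_CC − 0.2 − V_E)/R_C = (8.9 − 2.16)/2.7 = 2.5 mA.
Check: I_B = (7.4 − 2.16)/39 = 0.134 mA, and β·I_B = 20.2 mA > I_C, confirming saturation.

saturation; I_C ≈ 2.5 mA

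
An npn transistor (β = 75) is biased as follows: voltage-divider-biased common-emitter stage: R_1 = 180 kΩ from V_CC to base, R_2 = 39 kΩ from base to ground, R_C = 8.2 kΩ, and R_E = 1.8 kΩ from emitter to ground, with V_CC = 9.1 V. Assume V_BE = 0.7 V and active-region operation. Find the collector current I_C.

I_C ≈ 0.41 mA

Thevenize the base divider: V_Th = V_CC·R_2/(R_1+R_2) = 9.1×39/219 = 1.62 V, R_Th = R_1‖R_2 = 32.1 kΩ.
Base-emitter loop: V_Th = I_B·R_Th + V_BE + (β+1)I_B·R_E, so I_B = (1.62 − 0.7) / (32.1 + 76×1.8) = 0.00545 mA.
I_C = β·I_B = 75×0.00545 = 0.409 mA, and I_E = (β+1)I_B = 0.414 mA.
V_CE = V_CC − I_C·R_C − I_E·R_E = 9.1 − 0.409×8.2 − 0.414×1.8 = 5 V.
V_CE = 5 V > 0.2 V confirms active-region operation.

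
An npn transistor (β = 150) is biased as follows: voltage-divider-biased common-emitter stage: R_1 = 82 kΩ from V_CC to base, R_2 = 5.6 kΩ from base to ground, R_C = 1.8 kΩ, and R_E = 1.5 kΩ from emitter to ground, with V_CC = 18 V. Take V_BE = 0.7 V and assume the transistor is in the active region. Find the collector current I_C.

I_C ≈ 0.29 mA

Thevenize the base divider: V_Th = V_CC·R_2/(R_1+R_2) = 18×5.6/87.6 = 1.15 V, R_Th = R_1‖R_2 = 5.24 kΩ.
Base-emitter loop: V_Th = I_B·R_Th + V_BE + (β+1)I_B·R_E, so I_B = (1.15 − 0.7) / (5.24 + 151×1.5) = 0.00194 mA.
I_C = β·I_B = 150×0.00194 = 0.292 mA, and I_E = (β+1)I_B = 0.294 mA.
V_CE = V_CC − I_C·R_C − I_E·R_E = 18 − 0.292×1.8 − 0.294×1.5 = 17 V.
V_CE = 17 V > 0.2 V confirms active-region operation.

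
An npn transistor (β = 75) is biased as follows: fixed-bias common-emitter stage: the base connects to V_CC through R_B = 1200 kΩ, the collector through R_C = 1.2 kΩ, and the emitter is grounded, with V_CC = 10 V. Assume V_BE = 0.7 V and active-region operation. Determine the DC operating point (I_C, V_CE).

Base loop: V_CC = I_B·R_B + V_BE, so I_B = (10 − 0.7)/1200 kΩ = 0.00775 mA.
In the active region I_C = β·I_B = 75 × 0.00775 = 0.581 mA.
Collector loop: V_CE = V_CC − I_C·R_C = 10 − 0.581×1.2 = 9.3 V.
Since V_CE = 9.3 V > V_CE(sat) ≈ 0.2 V, the transistor is in the active region as assumed.

I_C ≈ 0.58 mA, V_CE ≈ 9.3 V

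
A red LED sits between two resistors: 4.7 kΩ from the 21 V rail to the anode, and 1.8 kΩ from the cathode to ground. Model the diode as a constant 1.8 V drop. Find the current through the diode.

The two resistors are in series with the diode, so KVL gives 21 = I·4.7 + 1.8 + I·1.8.
I = (21 − 1.8) / (4.7 + 1.8) kΩ = 19.2 / 6.5 = 2.95 mA.

I ≈ 3 mA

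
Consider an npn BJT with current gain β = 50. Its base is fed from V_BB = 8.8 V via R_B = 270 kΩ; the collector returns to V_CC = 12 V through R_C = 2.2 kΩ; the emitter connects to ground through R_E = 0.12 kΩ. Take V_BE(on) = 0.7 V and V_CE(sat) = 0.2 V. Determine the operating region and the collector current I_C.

active; I_C ≈ 1.5 mA

Assume active. Base-emitter loop: I_B = (V_BB − V_BE)/(R_B + (β+1)R_E) = (8.8 − 0.7)/(270 + 51×0.12) = 0.0293 mA.
I_C = β·I_B = 50×0.0293 = 1.47 mA.
V_CE = V_CC − I_C·R_C − I_E·R_E = 12 − 1.47×2.2 − 1.5×0.12 = 8.59 V > V_CE(sat), so the active-region assumption holds.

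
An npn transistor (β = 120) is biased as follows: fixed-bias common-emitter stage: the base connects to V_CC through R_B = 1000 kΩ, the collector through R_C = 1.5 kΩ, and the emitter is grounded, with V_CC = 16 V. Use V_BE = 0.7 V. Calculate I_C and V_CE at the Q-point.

I_C ≈ 1.8 mA, V_CE ≈ 13 V

Base loop: V_CC = I_B·R_B + V_BE, so I_B = (16 − 0.7)/1000 kΩ = 0.0153 mA.
In the active region I_C = β·I_B = 120 × 0.0153 = 1.84 mA.
Collector loop: V_CE = V_CC − I_C·R_C = 16 − 1.84×1.5 = 13.2 V.
Since V_CE = 13.2 V > V_CE(sat) ≈ 0.2 V, the transistor is in the active region as assumed.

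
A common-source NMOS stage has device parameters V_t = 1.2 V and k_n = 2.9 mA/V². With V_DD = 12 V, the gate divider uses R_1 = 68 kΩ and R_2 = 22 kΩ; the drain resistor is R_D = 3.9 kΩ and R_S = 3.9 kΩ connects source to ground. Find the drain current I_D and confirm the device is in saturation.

V_G = V_DD·R_2/(R_1+R_2) = 12×22/90 = 2.93 V.
Assume saturation: I_D = (k_n/2)(V_GS − V_t)² with V_GS = V_G − I_D·R_S = 2.93 − 3.9·I_D.
Substituting gives 22.1·I_D² − 20.6·I_D + 4.36 = 0, with roots I_D = 0.323 or 0.611 mA.
The root I_D = 0.611 mA gives V_GS = 0.551 V ≤ V_t, so take I_D = 0.323 mA.
Then V_GS = 1.67 V and V_DS = V_DD − I_D(R_D+R_S) = 12 − 0.323×7.8 = 9.48 V.
Saturation requires V_DS ≥ V_GS − V_t = 0.472 V; 9.48 ≥ 0.472 ✓.

I_D ≈ 0.32 mA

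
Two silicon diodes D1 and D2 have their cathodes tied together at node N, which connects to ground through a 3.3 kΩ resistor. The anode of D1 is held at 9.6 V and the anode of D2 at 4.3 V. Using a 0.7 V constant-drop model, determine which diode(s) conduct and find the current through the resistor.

Only D1 conducts; I_R ≈ 2.7 mA

Assume both conduct. Then node N would need to be at both 9.6−0.7 = 8.9 V and 4.3−0.7 = 3.6 V, which is impossible.
Assume only D1 conducts: V_N = 9.6 − 0.7 = 8.9 V, so I_R = 8.9/3.3 = 2.7 mA.
Check D2: its anode-to-cathode voltage is 4.3 − 8.9 = -4.6 V < 0.7 V, so it is off. The assumption is consistent.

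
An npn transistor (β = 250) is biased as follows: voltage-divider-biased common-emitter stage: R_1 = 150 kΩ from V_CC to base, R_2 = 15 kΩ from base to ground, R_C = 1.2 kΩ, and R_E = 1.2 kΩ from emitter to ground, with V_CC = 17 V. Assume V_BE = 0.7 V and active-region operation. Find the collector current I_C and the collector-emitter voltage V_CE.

I_C ≈ 0.67 mA, V_CE ≈ 15 V

Thevenize the base divider: V_Th = V_CC·R_2/(R_1+R_2) = 17×15/165 = 1.55 V, R_Th = R_1‖R_2 = 13.6 kΩ.
Base-emitter loop: V_Th = I_B·R_Th + V_BE + (β+1)I_B·R_E, so I_B = (1.55 − 0.7) / (13.6 + 251×1.2) = 0.00269 mA.
I_C = β·I_B = 250×0.00269 = 0.671 mA, and I_E = (β+1)I_B = 0.674 mA.
V_CE = V_CC − I_C·R_C − I_E·R_E = 17 − 0.671×1.2 − 0.674×1.2 = 15.4 V.
V_CE = 15.4 V > 0.2 V confirms active-region operation.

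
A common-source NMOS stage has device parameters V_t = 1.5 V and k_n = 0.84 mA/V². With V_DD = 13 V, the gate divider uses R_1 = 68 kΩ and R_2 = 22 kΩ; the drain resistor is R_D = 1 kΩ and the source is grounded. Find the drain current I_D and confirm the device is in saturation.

I_D ≈ 1.2 mA

V_G = V_DD·R_2/(R_1+R_2) = 13×22/90 = 3.18 V. With the source grounded, V_GS = V_G = 3.18 V.
Assume saturation: I_D = (k_n/2)(V_GS − V_t)² = (0.84/2)×(3.18 − 1.5)² = 0.42×1.68² = 1.18 mA.
V_DS = V_DD − I_D·R_D = 13 − 1.18×1 = 11.8 V.
Saturation requires V_DS ≥ V_GS − V_t = 1.68 V; 11.8 ≥ 1.68 ✓.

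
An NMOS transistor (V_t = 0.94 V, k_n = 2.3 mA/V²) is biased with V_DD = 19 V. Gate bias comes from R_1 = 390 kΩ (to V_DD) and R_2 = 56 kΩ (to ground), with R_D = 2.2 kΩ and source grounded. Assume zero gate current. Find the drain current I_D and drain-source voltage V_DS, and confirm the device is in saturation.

V_G = V_DD·R_2/(R_1+R_2) = 19×56/446 = 2.39 V. With the source grounded, V_GS = V_G = 2.39 V.
Assume saturation: I_D = (k_n/2)(V_GS − V_t)² = (2.3/2)×(2.39 − 0.94)² = 1.15×1.45² = 2.4 mA.
V_DS = V_DD − I_D·R_D = 19 − 2.4×2.2 = 13.7 V.
Saturation requires V_DS ≥ V_GS − V_t = 1.45 V; 13.7 ≥ 1.45 ✓.

I_D ≈ 2.4 mA, V_DS ≈ 14 V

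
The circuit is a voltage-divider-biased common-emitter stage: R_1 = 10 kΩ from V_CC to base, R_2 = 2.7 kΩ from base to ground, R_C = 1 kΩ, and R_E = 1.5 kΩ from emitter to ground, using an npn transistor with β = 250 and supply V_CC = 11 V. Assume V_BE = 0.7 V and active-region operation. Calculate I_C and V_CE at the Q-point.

I_C ≈ 1.1 mA, V_CE ≈ 8.3 V

Thevenize the base divider: V_Th = V_CC·R_2/(R_1+R_2) = 11×2.7/12.7 = 2.34 V, R_Th = R_1‖R_2 = 2.13 kΩ.
Base-emitter loop: V_Th = I_B·R_Th + V_BE + (β+1)I_B·R_E, so I_B = (2.34 − 0.7) / (2.13 + 251×1.5) = 0.00433 mA.
I_C = β·I_B = 250×0.00433 = 1.08 mA, and I_E = (β+1)I_B = 1.09 mA.
V_CE = V_CC − I_C·R_C − I_E·R_E = 11 − 1.08×1 − 1.09×1.5 = 8.29 V.
V_CE = 8.29 V > 0.2 V confirms active-region operation.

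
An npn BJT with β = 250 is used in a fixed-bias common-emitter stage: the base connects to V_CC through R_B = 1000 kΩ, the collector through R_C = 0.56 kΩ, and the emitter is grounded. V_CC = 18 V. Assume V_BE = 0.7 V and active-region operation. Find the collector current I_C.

Base loop: V_CC = I_B·R_B + V_BE, so I_B = (18 − 0.7)/1000 kΩ = 0.0173 mA.
In the active region I_C = β·I_B = 250 × 0.0173 = 4.33 mA.
Collector loop: V_CE = V_CC − I_C·R_C = 18 − 4.33×0.56 = 15.6 V.
Since V_CE = 15.6 V > V_CE(sat) ≈ 0.2 V, the transistor is in the active region as assumed.

I_C ≈ 4.3 mA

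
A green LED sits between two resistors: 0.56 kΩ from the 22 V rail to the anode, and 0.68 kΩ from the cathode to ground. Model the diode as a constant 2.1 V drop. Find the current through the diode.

I ≈ 16 mA

The two resistors are in series with the diode, so KVL gives 22 = I·0.56 + 2.1 + I·0.68.
I = (22 − 2.1) / (0.56 + 0.68) kΩ = 19.9 / 1.24 = 16 mA.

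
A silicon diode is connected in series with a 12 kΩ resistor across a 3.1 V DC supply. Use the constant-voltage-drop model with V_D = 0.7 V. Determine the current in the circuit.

KVL around the loop: 3.1 = V_D + I·R = 0.7 + I × 12 kΩ.
So I = (3.1 − 0.7) / 12 kΩ = 2.4 / 12 = 0.2 mA.

I ≈ 0.2 mA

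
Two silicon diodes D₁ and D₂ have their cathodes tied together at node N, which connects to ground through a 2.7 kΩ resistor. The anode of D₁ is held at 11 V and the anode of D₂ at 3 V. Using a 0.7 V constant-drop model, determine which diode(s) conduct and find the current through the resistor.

Only D₁ conducts; I_R ≈ 3.8 mA

Assume both conduct. Then node N would need to be at both 11−0.7 = 10.3 V and 3−0.7 = 2.3 V, which is impossible.
Assume only D₁ conducts: V_N = 11 − 0.7 = 10.3 V, so I_R = 10.3/2.7 = 3.81 mA.
Check D₂: its anode-to-cathode voltage is 3 − 10.3 = -7.3 V < 0.7 V, so it is off. The assumption is consistent.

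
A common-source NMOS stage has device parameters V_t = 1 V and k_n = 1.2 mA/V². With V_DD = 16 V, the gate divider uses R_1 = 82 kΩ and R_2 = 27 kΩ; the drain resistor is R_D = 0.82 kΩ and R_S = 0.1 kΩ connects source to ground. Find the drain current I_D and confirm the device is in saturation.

V_G = V_DD·R_2/(R_1+R_2) = 16×27/109 = 3.96 V.
Assume saturation: I_D = (k_n/2)(V_GS − V_t)² with V_GS = V_G − I_D·R_S = 3.96 − 0.1·I_D.
Substituting gives 0.006·I_D² − 1.36·I_D + 5.27 = 0, with roots I_D = 3.96 or 222 mA.
The root I_D = 222 mA gives V_GS = -18.2 V ≤ V_t, so take I_D = 3.96 mA.
Then V_GS = 3.57 V and V_DS = V_DD − I_D(R_D+R_S) = 16 − 3.96×0.92 = 12.4 V.
Saturation requires V_DS ≥ V_GS − V_t = 2.57 V; 12.4 ≥ 2.57 ✓.

I_D ≈ 4 mA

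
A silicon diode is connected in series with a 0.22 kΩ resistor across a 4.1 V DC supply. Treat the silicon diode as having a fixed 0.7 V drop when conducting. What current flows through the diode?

KVL around the loop: 4.1 = V_D + I·R = 0.7 + I × 0.22 kΩ.
So I = (4.1 − 0.7) / 0.22 kΩ = 3.4 / 0.22 = 15.5 mA.

I ≈ 15 mA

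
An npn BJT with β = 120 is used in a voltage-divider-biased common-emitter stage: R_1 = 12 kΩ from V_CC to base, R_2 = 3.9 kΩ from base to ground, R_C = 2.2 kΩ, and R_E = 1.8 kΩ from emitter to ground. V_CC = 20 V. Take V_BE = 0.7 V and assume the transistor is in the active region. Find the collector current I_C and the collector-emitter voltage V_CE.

I_C ≈ 2.3 mA, V_CE ≈ 11 V

Thevenize the base divider: V_Th = V_CC·R_2/(R_1+R_2) = 20×3.9/15.9 = 4.91 V, R_Th = R_1‖R_2 = 2.94 kΩ.
Base-emitter loop: V_Th = I_B·R_Th + V_BE + (β+1)I_B·R_E, so I_B = (4.91 − 0.7) / (2.94 + 121×1.8) = 0.0191 mA.
I_C = β·I_B = 120×0.0191 = 2.29 mA, and I_E = (β+1)I_B = 2.31 mA.
V_CE = V_CC − I_C·R_C − I_E·R_E = 20 − 2.29×2.2 − 2.31×1.8 = 10.8 V.
V_CE = 10.8 V > 0.2 V confirms active-region operation.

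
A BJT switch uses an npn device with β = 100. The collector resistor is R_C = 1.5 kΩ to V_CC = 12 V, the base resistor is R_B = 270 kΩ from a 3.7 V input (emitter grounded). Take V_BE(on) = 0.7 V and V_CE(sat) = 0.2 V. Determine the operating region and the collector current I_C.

active; I_C ≈ 1.1 mA

Assume active. Base-emitter loop: I_B = (V_BB − V_BE)/R_B = (3.7 − 0.7)/270 = 0.0111 mA.
I_C = β·I_B = 100×0.0111 = 1.11 mA.
V_CE = V_CC − I_C·R_C = 12 − 1.11×1.5 = 10.3 V > V_CE(sat), so the active-region assumption holds.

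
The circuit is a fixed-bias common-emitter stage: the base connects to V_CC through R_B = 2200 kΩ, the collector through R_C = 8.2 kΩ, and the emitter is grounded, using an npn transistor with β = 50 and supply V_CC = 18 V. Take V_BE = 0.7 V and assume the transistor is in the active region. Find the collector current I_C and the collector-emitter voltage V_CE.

I_C ≈ 0.39 mA, V_CE ≈ 15 V

Base loop: V_CC = I_B·R_B + V_BE, so I_B = (18 − 0.7)/2200 kΩ = 0.00786 mA.
In the active region I_C = β·I_B = 50 × 0.00786 = 0.393 mA.
Collector loop: V_CE = V_CC − I_C·R_C = 18 − 0.393×8.2 = 14.8 V.
Since V_CE = 14.8 V > V_CE(sat) ≈ 0.2 V, the transistor is in the active region as assumed.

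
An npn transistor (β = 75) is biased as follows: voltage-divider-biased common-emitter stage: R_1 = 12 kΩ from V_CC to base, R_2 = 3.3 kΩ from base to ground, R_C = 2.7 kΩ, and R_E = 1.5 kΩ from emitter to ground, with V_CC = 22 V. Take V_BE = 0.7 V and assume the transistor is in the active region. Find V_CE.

Thevenize the base divider: V_Th = V_CC·R_2/(R_1+R_2) = 22×3.3/15.3 = 4.75 V, R_Th = R_1‖R_2 = 2.59 kΩ.
Base-emitter loop: V_Th = I_B·R_Th + V_BE + (β+1)I_B·R_E, so I_B = (4.75 − 0.7) / (2.59 + 76×1.5) = 0.0347 mA.
I_C = β·I_B = 75×0.0347 = 2.6 mA, and I_E = (β+1)I_B = 2.64 mA.
V_CE = V_CC − I_C·R_C − I_E·R_E = 22 − 2.6×2.7 − 2.64×1.5 = 11 V.
V_CE = 11 V > 0.2 V confirms active-region operation.

V_CE ≈ 11 V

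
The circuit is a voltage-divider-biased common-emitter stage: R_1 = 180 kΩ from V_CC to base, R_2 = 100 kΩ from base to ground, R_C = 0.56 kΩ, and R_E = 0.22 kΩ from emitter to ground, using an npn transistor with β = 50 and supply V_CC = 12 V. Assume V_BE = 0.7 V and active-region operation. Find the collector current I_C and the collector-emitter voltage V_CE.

Thevenize the base divider: V_Th = V_CC·R_2/(R_1+R_2) = 12×100/280 = 4.29 V, R_Th = R_1‖R_2 = 64.3 kΩ.
Base-emitter loop: V_Th = I_B·R_Th + V_BE + (β+1)I_B·R_E, so I_B = (4.29 − 0.7) / (64.3 + 51×0.22) = 0.0475 mA.
I_C = β·I_B = 50×0.0475 = 2.37 mA, and I_E = (β+1)I_B = 2.42 mA.
V_CE = V_CC − I_C·R_C − I_E·R_E = 12 − 2.37×0.56 − 2.42×0.22 = 10.1 V.
V_CE = 10.1 V > 0.2 V confirms active-region operation.

I_C ≈ 2.4 mA, V_CE ≈ 10 V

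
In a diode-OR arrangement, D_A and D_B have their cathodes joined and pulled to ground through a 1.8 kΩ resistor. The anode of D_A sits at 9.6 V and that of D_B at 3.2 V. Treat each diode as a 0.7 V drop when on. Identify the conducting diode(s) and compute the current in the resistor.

Only D_A conducts; I_R ≈ 4.9 mA

Assume both conduct. Then node N would need to be at both 9.6−0.7 = 8.9 V and 3.2−0.7 = 2.5 V, which is impossible.
Assume only D_A conducts: V_N = 9.6 − 0.7 = 8.9 V, so I_R = 8.9/1.8 = 4.94 mA.
Check D_B: its anode-to-cathode voltage is 3.2 − 8.9 = -5.7 V < 0.7 V, so it is off. The assumption is consistent.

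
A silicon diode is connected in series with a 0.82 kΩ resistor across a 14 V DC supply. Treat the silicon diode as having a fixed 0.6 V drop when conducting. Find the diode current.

I ≈ 16 mA

KVL around the loop: 14 = V_D + I·R = 0.6 + I × 0.82 kΩ.
So I = (14 − 0.6) / 0.82 kΩ = 13.4 / 0.82 = 16.3 mA.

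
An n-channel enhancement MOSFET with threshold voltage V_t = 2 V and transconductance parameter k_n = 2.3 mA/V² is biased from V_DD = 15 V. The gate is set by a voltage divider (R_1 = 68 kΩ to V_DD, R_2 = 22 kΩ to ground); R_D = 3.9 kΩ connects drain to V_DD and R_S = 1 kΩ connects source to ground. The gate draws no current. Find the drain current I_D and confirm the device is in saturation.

V_G = V_DD·R_2/(R_1+R_2) = 15×22/90 = 3.67 V.
Assume saturation: I_D = (k_n/2)(V_GS − V_t)² with V_GS = V_G − I_D·R_S = 3.67 − 1·I_D.
Substituting gives 1.15·I_D² − 4.83·I_D + 3.19 = 0, with roots I_D = 0.821 or 3.38 mA.
The root I_D = 3.38 mA gives V_GS = 0.285 V ≤ V_t, so take I_D = 0.821 mA.
Then V_GS = 2.85 V and V_DS = V_DD − I_D(R_D+R_S) = 15 − 0.821×4.9 = 11 V.
Saturation requires V_DS ≥ V_GS − V_t = 0.845 V; 11 ≥ 0.845 ✓.

I_D ≈ 0.82 mA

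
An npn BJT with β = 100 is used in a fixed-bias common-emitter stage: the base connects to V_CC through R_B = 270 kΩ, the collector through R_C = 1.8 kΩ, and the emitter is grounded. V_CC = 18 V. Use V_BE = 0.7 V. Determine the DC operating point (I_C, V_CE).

I_C ≈ 6.4 mA, V_CE ≈ 6.5 V

Base loop: V_CC = I_B·R_B + V_BE, so I_B = (18 − 0.7)/270 kΩ = 0.0641 mA.
In the active region I_C = β·I_B = 100 × 0.0641 = 6.41 mA.
Collector loop: V_CE = V_CC − I_C·R_C = 18 − 6.41×1.8 = 6.47 V.
Since V_CE = 6.47 V > V_CE(sat) ≈ 0.2 V, the transistor is in the active region as assumed.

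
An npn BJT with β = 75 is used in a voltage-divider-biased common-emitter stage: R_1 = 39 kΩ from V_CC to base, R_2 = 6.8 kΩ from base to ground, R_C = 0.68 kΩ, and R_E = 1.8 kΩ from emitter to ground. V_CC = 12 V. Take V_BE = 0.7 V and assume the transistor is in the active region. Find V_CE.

Thevenize the base divider: V_Th = V_CC·R_2/(R_1+R_2) = 12×6.8/45.8 = 1.78 V, R_Th = R_1‖R_2 = 5.79 kΩ.
Base-emitter loop: V_Th = I_B·R_Th + V_BE + (β+1)I_B·R_E, so I_B = (1.78 − 0.7) / (5.79 + 76×1.8) = 0.00759 mA.
I_C = β·I_B = 75×0.00759 = 0.569 mA, and I_E = (β+1)I_B = 0.577 mA.
V_CE = V_CC − I_C·R_C − I_E·R_E = 12 − 0.569×0.68 − 0.577×1.8 = 10.6 V.
V_CE = 10.6 V > 0.2 V confirms active-region operation.

V_CE ≈ 11 V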